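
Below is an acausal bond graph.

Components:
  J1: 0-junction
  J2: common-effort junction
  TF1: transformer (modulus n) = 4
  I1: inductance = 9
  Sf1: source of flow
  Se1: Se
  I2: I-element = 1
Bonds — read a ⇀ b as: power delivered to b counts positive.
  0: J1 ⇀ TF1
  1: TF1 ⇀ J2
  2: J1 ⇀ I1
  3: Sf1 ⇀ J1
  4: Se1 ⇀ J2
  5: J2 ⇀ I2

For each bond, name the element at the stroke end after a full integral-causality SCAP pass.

b0 |J1
b1 |TF1
b2 |I1
b3 |Sf1
b4 |J2
b5 |I2

β3 stroke at Sf1  (Sf1 fixes flow; stroke at Sf1)
β4 stroke at J2  (Se1: effort source, stroke at far end)
β1 stroke at TF1  (J2: bond 4 brought effort, rest push out)
β5 stroke at I2  (J2 effort already set via bond 4)
β0 stroke at J1  (TF TF1: opposite of bond 1)
β2 stroke at I1  (J1 effort already set via bond 0)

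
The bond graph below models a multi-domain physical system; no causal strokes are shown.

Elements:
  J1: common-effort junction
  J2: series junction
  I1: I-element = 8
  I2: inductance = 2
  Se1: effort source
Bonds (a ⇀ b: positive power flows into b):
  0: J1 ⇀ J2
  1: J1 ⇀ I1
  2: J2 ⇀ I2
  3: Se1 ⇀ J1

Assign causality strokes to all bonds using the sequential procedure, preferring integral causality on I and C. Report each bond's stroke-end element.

#3 stroke→J1  (Se1 fixes effort; stroke away)
#0 stroke→J2  (J1 effort already set via bond 3)
#1 stroke→I1  (0-jn J1 has e-setter on 3)
#2 stroke→I2  (closing 1-jn rule on J2)

b0 →J2
b1 →I1
b2 →I2
b3 →J1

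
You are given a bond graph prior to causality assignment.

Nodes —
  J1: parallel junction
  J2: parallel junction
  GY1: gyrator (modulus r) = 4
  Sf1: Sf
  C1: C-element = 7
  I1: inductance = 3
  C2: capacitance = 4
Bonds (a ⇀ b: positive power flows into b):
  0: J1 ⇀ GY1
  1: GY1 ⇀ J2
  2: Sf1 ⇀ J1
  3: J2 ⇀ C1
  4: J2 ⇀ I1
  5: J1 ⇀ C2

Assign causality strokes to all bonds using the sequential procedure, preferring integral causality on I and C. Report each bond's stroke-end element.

#2 →Sf1  (Sf1: flow source, stroke at near end)
#3 →J2  (C1 outputs effort q/C1)
#1 →GY1  (J2 effort already set via bond 3)
#4 →I1  (J2 effort already set via bond 3)
#0 →GY1  (GY1 both-in/both-out from 1)
#5 →J1  (J1: last free bond brings effort in)

#0 →GY1
#1 →GY1
#2 →Sf1
#3 →J2
#4 →I1
#5 →J1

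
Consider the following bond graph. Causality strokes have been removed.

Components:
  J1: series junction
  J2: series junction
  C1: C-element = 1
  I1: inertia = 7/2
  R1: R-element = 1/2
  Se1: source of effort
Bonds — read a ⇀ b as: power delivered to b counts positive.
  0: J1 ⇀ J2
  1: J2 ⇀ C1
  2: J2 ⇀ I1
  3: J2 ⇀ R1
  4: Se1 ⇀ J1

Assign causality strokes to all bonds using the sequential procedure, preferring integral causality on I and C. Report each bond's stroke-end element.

b0 |J2
b1 |J2
b2 |I1
b3 |J2
b4 |J1

b4 |J1  (Se1: effort source, stroke at far end)
b0 |J2  (only one flow-in slot at J1)
b1 |J2  (prefer integral on C1)
b2 |I1  (prefer integral on I1)
b3 |J2  (1-jn J2 has f-setter on 2)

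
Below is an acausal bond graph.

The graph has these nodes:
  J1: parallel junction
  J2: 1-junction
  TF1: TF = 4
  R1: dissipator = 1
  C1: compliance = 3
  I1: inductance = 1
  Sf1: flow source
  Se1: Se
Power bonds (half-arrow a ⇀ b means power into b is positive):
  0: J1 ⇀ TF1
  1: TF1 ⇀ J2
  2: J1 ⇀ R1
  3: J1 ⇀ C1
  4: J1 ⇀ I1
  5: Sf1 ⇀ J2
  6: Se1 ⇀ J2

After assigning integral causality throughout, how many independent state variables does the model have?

β5 →Sf1  (Sf1: flow source, stroke at near end)
β6 →J2  (source Se1 imposes e)
β1 →J2  (common-f at J2 fixed by 5)
β0 →TF1  (through TF1, causality passes straight; one stroke at TF1)
β3 →J1  (C1 integral (e out))
β2 →R1  (common-e at J1 fixed by 3)
β4 →I1  (0-jn J1 has e-setter on 3)

2  (C1, I1 all integral)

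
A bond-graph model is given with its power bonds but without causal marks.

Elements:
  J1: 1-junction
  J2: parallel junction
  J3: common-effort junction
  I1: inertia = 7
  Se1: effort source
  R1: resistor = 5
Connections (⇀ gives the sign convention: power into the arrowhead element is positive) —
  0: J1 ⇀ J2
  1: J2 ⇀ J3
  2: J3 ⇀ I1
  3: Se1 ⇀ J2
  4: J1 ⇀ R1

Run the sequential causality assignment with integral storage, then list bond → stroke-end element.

β3 stroke at J2  (Se1: effort source, stroke at far end)
β0 stroke at J1  (0-jn J2 has e-setter on 3)
β1 stroke at J3  (0-jn J2 has e-setter on 3)
β2 stroke at I1  (J3 effort already set via bond 1)
β4 stroke at R1  (J1: last free bond brings flow in)

β0 stroke at J1
β1 stroke at J3
β2 stroke at I1
β3 stroke at J2
β4 stroke at R1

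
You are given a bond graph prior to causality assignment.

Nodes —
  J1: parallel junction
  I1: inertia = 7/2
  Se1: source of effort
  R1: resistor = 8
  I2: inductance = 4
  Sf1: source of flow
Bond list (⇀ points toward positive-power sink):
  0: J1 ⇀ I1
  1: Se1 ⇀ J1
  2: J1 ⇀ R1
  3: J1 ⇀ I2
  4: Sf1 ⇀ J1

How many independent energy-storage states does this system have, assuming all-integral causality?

2  (I1, I2 all integral)

β1 stroke at J1  (source Se1 imposes e)
β4 stroke at Sf1  (Sf1 (Sf) sets flow on bond)
β0 stroke at I1  (0-jn J1 has e-setter on 1)
β2 stroke at R1  (J1: bond 1 brought effort, rest push out)
β3 stroke at I2  (common-e at J1 fixed by 1)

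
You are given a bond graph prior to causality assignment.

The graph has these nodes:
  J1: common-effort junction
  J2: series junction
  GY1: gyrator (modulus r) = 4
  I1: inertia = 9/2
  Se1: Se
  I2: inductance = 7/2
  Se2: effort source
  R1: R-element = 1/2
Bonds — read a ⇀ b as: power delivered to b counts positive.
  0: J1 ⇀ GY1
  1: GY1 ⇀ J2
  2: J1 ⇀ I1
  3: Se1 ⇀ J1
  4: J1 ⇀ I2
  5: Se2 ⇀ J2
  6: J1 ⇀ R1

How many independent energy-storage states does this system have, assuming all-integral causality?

b3 →J1  (Se1: effort source, stroke at far end)
b5 →J2  (source Se2 imposes e)
b0 →GY1  (0-jn J1 has e-setter on 3)
b2 →I1  (0-jn J1 has e-setter on 3)
b4 →I2  (J1: bond 3 brought effort, rest push out)
b6 →R1  (0-jn J1 has e-setter on 3)
b1 →GY1  (closing 1-jn rule on J2)

2  (I1, I2 all integral)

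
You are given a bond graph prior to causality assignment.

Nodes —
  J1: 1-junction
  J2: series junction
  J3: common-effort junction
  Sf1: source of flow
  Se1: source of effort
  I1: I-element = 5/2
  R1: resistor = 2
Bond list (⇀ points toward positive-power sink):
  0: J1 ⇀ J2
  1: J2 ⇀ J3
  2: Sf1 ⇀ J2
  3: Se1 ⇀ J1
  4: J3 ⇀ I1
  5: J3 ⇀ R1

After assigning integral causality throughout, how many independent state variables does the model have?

#2 |Sf1  (source Sf1 imposes f)
#3 |J1  (Se1 (Se) sets effort on bond)
#0 |J2  (J1: last free bond brings flow in)
#1 |J2  (1-jn J2 has f-setter on 2)
#4 |I1  (I1 integral (f out))
#5 |J3  (J3: last free bond brings effort in)

1  (I1 all integral)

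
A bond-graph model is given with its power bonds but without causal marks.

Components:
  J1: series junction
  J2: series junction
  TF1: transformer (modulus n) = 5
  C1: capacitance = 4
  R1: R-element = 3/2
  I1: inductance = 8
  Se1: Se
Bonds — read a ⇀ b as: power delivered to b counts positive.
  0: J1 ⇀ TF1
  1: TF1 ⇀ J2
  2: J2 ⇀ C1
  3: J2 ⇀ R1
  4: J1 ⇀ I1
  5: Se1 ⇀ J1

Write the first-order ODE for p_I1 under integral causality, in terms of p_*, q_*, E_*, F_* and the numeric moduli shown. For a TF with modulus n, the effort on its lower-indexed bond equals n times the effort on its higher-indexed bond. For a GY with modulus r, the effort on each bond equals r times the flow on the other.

#5 stroke→J1  (Se1 (Se) sets effort on bond)
#2 stroke→J2  (C1 outputs effort q/C1)
#4 stroke→I1  (I1 integral (f out))
#0 stroke→J1  (J1 flow already set via bond 4)
#1 stroke→TF1  (TF1: transformer flips bond 0)
#3 stroke→J2  (J2: bond 1 brought flow, rest push out)

dp_I1/dt = E_Se1 - 75*p_I1/16 - 5*q_C1/4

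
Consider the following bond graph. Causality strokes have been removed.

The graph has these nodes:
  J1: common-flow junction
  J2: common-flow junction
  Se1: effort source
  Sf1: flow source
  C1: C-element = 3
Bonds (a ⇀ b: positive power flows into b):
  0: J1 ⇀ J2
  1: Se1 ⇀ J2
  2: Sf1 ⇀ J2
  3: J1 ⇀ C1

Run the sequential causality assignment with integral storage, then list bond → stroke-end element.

#1 stroke→J2  (source Se1 imposes e)
#2 stroke→Sf1  (Sf1 fixes flow; stroke at Sf1)
#0 stroke→J2  (J2: bond 2 brought flow, rest push out)
#3 stroke→J1  (J1 flow already set via bond 0)

bond 0 |J2
bond 1 |J2
bond 2 |Sf1
bond 3 |J1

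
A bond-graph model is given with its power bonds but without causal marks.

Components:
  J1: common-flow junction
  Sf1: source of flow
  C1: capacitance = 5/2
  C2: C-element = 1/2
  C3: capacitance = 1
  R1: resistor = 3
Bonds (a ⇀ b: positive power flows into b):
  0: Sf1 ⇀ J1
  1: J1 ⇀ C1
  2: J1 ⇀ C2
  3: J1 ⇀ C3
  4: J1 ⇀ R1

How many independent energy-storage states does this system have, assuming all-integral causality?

bond 0 stroke at Sf1  (source Sf1 imposes f)
bond 1 stroke at J1  (J1: bond 0 brought flow, rest push out)
bond 2 stroke at J1  (J1 flow already set via bond 0)
bond 3 stroke at J1  (common-f at J1 fixed by 0)
bond 4 stroke at J1  (J1: bond 0 brought flow, rest push out)

3  (C1, C2, C3 all integral)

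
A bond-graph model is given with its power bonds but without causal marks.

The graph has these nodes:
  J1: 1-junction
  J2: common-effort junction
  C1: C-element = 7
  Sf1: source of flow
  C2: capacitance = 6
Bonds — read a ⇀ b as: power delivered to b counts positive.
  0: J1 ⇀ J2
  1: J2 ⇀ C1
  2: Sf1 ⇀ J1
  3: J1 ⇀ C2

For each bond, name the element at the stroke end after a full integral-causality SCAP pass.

β2 stroke at Sf1  (Sf1 fixes flow; stroke at Sf1)
β0 stroke at J1  (J1 flow already set via bond 2)
β3 stroke at J1  (1-jn J1 has f-setter on 2)
β1 stroke at J2  (J2: last free bond brings effort in)

#0 stroke at J1
#1 stroke at J2
#2 stroke at Sf1
#3 stroke at J1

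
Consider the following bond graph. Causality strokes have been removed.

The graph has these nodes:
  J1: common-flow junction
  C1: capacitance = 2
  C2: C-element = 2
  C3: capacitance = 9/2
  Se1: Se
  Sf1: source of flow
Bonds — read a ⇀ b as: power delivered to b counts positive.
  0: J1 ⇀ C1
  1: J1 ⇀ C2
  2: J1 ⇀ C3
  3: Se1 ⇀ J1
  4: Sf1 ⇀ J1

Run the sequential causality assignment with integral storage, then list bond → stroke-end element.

bond 0 →J1
bond 1 →J1
bond 2 →J1
bond 3 →J1
bond 4 →Sf1

#3 stroke at J1  (Se1 fixes effort; stroke away)
#4 stroke at Sf1  (Sf1: flow source, stroke at near end)
#0 stroke at J1  (J1 flow already set via bond 4)
#1 stroke at J1  (J1 flow already set via bond 4)
#2 stroke at J1  (common-f at J1 fixed by 4)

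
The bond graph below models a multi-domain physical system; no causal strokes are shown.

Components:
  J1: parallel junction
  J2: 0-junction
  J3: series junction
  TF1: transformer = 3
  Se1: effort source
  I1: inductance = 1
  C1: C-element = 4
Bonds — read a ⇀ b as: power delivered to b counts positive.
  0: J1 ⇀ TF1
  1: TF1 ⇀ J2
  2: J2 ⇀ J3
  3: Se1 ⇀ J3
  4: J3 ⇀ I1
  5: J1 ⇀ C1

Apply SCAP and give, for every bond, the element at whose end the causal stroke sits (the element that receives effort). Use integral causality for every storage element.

b0 |TF1
b1 |J2
b2 |J3
b3 |J3
b4 |I1
b5 |J1

#3 |J3  (Se1 fixes effort; stroke away)
#4 |I1  (I1 outputs flow p/I1)
#2 |J3  (J3 flow already set via bond 4)
#1 |J2  (J2 needs exactly one e-in)
#0 |TF1  (TF1: transformer flips bond 1)
#5 |J1  (closing 0-jn rule on J1)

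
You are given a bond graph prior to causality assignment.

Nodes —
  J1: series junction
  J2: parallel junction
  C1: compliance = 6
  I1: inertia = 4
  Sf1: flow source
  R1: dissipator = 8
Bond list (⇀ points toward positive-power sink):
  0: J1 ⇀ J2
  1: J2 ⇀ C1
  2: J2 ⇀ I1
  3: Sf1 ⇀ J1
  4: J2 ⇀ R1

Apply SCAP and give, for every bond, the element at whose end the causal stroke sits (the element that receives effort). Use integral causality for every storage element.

b0 |J1
b1 |J2
b2 |I1
b3 |Sf1
b4 |R1

bond 3 stroke→Sf1  (Sf1 fixes flow; stroke at Sf1)
bond 0 stroke→J1  (J1 flow already set via bond 3)
bond 1 stroke→J2  (prefer integral on C1)
bond 2 stroke→I1  (J2: bond 1 brought effort, rest push out)
bond 4 stroke→R1  (0-jn J2 has e-setter on 1)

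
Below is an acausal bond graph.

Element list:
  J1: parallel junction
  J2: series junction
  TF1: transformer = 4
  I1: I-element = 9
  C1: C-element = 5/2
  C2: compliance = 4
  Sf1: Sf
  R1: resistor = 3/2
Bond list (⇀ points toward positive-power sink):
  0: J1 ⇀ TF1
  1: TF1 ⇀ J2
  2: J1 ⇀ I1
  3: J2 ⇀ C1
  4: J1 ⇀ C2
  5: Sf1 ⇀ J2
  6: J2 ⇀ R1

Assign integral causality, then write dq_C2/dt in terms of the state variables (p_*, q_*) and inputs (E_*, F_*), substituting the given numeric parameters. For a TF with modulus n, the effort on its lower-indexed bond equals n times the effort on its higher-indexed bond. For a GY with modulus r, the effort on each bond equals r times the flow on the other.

dq_C2/dt = -F_Sf1/4 - p_I1/9

β5 stroke→Sf1  (Sf1 (Sf) sets flow on bond)
β1 stroke→J2  (J2: bond 5 brought flow, rest push out)
β3 stroke→J2  (J2 flow already set via bond 5)
β6 stroke→J2  (J2 flow already set via bond 5)
β0 stroke→TF1  (through TF1, causality passes straight; one stroke at TF1)
β2 stroke→I1  (I1 outputs flow p/I1)
β4 stroke→J1  (only one effort-in slot at J1)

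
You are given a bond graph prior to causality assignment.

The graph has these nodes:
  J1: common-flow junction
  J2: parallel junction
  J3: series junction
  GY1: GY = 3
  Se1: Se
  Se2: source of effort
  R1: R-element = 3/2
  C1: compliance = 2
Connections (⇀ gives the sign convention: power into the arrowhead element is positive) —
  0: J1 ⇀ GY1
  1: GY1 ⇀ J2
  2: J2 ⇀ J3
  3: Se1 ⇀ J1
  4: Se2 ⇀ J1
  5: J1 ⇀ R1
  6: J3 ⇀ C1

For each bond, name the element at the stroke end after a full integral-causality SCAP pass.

#0 stroke→GY1
#1 stroke→GY1
#2 stroke→J2
#3 stroke→J1
#4 stroke→J1
#5 stroke→J1
#6 stroke→J3

β3 stroke→J1  (Se1: effort source, stroke at far end)
β4 stroke→J1  (Se2: effort source, stroke at far end)
β6 stroke→J3  (C1: C, integral causality)
β2 stroke→J2  (J3 needs exactly one f-in)
β1 stroke→GY1  (J2 effort already set via bond 2)
β0 stroke→GY1  (GY1 both-in/both-out from 1)
β5 stroke→J1  (common-f at J1 fixed by 0)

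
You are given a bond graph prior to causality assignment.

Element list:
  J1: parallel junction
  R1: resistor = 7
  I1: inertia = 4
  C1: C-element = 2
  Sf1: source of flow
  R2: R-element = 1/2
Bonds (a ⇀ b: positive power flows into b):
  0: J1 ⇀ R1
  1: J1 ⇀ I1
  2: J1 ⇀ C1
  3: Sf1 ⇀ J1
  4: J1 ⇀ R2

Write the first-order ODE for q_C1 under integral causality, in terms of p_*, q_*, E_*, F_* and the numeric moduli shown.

dq_C1/dt = F_Sf1 - p_I1/4 - 15*q_C1/14

#3 stroke at Sf1  (Sf1 fixes flow; stroke at Sf1)
#1 stroke at I1  (I1: I, integral causality)
#2 stroke at J1  (C1 integral (e out))
#0 stroke at R1  (J1 effort already set via bond 2)
#4 stroke at R2  (0-jn J1 has e-setter on 2)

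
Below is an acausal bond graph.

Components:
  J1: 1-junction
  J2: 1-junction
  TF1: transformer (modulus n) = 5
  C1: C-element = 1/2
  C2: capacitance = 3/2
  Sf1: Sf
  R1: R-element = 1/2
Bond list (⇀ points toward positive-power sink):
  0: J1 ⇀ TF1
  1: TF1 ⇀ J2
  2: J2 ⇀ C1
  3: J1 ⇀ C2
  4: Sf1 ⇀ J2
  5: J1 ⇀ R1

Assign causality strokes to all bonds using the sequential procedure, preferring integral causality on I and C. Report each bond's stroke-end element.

b4 →Sf1  (Sf1: flow source, stroke at near end)
b1 →J2  (common-f at J2 fixed by 4)
b2 →J2  (1-jn J2 has f-setter on 4)
b0 →TF1  (TF TF1: opposite of bond 1)
b3 →J1  (J1: bond 0 brought flow, rest push out)
b5 →J1  (common-f at J1 fixed by 0)

bond 0 stroke at TF1
bond 1 stroke at J2
bond 2 stroke at J2
bond 3 stroke at J1
bond 4 stroke at Sf1
bond 5 stroke at J1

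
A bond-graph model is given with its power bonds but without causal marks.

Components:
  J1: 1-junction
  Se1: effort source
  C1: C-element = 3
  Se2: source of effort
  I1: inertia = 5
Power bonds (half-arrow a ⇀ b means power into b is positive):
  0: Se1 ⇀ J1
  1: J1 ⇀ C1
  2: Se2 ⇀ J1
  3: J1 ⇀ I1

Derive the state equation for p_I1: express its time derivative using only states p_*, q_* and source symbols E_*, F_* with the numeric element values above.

dp_I1/dt = E_Se1 + E_Se2 - q_C1/3

#0 stroke at J1  (Se1: effort source, stroke at far end)
#2 stroke at J1  (source Se2 imposes e)
#1 stroke at J1  (C1: C, integral causality)
#3 stroke at I1  (J1 needs exactly one f-in)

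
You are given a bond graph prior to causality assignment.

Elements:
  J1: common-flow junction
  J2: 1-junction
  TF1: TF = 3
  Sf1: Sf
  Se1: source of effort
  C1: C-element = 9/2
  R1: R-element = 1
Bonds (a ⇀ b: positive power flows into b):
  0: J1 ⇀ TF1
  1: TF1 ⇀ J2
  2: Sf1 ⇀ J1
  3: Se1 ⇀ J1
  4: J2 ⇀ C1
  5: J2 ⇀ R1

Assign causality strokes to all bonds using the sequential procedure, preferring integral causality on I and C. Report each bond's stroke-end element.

#2 stroke at Sf1  (source Sf1 imposes f)
#3 stroke at J1  (Se1: effort source, stroke at far end)
#0 stroke at J1  (common-f at J1 fixed by 2)
#1 stroke at TF1  (through TF1, causality passes straight; one stroke at TF1)
#4 stroke at J2  (J2 flow already set via bond 1)
#5 stroke at J2  (J2: bond 1 brought flow, rest push out)

bond 0 →J1
bond 1 →TF1
bond 2 →Sf1
bond 3 →J1
bond 4 →J2
bond 5 →J2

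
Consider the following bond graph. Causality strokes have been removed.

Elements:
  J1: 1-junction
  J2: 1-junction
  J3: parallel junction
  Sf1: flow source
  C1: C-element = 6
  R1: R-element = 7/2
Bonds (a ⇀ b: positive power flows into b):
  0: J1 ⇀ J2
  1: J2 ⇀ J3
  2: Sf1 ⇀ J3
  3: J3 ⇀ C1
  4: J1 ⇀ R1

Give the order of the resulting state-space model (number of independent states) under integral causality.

b2 |Sf1  (Sf1 fixes flow; stroke at Sf1)
b3 |J3  (C1 integral (e out))
b1 |J2  (common-e at J3 fixed by 3)
b0 |J1  (J2 needs exactly one f-in)
b4 |R1  (only one flow-in slot at J1)

1  (C1 all integral)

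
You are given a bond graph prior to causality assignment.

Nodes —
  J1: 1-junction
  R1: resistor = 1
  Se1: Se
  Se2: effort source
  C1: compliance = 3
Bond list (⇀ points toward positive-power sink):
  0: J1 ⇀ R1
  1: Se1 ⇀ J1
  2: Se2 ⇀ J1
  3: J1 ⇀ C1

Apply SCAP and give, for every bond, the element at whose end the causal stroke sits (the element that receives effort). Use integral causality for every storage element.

b1 stroke→J1  (Se1 (Se) sets effort on bond)
b2 stroke→J1  (Se2 (Se) sets effort on bond)
b3 stroke→J1  (C1: C, integral causality)
b0 stroke→R1  (closing 1-jn rule on J1)

#0 →R1
#1 →J1
#2 →J1
#3 →J1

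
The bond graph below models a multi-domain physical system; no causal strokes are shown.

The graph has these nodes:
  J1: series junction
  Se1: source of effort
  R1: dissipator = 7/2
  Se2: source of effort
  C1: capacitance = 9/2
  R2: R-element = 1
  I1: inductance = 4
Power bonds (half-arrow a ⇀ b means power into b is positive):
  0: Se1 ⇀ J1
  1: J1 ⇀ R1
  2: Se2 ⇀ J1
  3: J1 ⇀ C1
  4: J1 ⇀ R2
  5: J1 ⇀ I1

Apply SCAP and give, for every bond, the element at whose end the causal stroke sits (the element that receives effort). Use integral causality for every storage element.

β0 |J1  (Se1 fixes effort; stroke away)
β2 |J1  (source Se2 imposes e)
β3 |J1  (prefer integral on C1)
β5 |I1  (I1: I, integral causality)
β1 |J1  (J1 flow already set via bond 5)
β4 |J1  (J1: bond 5 brought flow, rest push out)

β0 stroke→J1
β1 stroke→J1
β2 stroke→J1
β3 stroke→J1
β4 stroke→J1
β5 stroke→I1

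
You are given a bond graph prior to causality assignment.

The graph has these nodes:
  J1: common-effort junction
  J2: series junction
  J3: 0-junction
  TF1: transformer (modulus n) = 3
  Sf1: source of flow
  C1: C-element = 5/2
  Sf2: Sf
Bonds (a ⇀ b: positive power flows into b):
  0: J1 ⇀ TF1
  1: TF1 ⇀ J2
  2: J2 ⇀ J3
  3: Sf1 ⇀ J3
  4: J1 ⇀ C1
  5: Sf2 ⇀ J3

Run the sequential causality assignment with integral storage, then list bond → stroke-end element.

bond 3 |Sf1  (Sf1 fixes flow; stroke at Sf1)
bond 5 |Sf2  (source Sf2 imposes f)
bond 2 |J3  (only one effort-in slot at J3)
bond 1 |J2  (J2 flow already set via bond 2)
bond 0 |TF1  (through TF1, causality passes straight; one stroke at TF1)
bond 4 |J1  (J1 needs exactly one e-in)

bond 0 stroke at TF1
bond 1 stroke at J2
bond 2 stroke at J3
bond 3 stroke at Sf1
bond 4 stroke at J1
bond 5 stroke at Sf2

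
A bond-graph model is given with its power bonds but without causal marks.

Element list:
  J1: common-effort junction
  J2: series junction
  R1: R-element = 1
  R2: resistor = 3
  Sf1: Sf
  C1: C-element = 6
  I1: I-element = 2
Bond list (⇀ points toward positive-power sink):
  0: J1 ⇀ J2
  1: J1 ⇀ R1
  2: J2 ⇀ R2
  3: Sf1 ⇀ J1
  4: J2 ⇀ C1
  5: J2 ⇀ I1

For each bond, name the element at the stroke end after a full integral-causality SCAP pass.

b0 →J2
b1 →J1
b2 →J2
b3 →Sf1
b4 →J2
b5 →I1

#3 stroke→Sf1  (source Sf1 imposes f)
#4 stroke→J2  (C1: C, integral causality)
#5 stroke→I1  (I1 outputs flow p/I1)
#0 stroke→J2  (1-jn J2 has f-setter on 5)
#2 stroke→J2  (J2: bond 5 brought flow, rest push out)
#1 stroke→J1  (J1 needs exactly one e-in)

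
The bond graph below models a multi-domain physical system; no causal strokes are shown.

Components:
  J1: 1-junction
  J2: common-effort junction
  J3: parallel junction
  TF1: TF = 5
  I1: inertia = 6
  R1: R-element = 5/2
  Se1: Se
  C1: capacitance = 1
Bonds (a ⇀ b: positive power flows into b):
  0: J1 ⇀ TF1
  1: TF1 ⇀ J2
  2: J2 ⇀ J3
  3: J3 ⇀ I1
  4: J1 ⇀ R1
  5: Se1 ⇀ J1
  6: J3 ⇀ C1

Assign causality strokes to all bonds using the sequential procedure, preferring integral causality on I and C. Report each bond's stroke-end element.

#0 |J1
#1 |TF1
#2 |J2
#3 |I1
#4 |R1
#5 |J1
#6 |J3

β5 |J1  (Se1: effort source, stroke at far end)
β3 |I1  (I1 outputs flow p/I1)
β6 |J3  (C1 integral (e out))
β2 |J2  (0-jn J3 has e-setter on 6)
β1 |TF1  (J2: bond 2 brought effort, rest push out)
β0 |J1  (TF TF1: opposite of bond 1)
β4 |R1  (J1: last free bond brings flow in)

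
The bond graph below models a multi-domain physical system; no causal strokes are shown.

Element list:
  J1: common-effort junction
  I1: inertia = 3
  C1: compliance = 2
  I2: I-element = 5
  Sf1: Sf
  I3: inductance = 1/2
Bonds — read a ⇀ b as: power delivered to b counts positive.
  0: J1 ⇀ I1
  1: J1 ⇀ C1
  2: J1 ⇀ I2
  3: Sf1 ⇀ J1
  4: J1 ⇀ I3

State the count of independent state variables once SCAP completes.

bond 3 →Sf1  (Sf1: flow source, stroke at near end)
bond 0 →I1  (prefer integral on I1)
bond 1 →J1  (C1 outputs effort q/C1)
bond 2 →I2  (common-e at J1 fixed by 1)
bond 4 →I3  (0-jn J1 has e-setter on 1)

4  (C1, I1, I2, I3 all integral)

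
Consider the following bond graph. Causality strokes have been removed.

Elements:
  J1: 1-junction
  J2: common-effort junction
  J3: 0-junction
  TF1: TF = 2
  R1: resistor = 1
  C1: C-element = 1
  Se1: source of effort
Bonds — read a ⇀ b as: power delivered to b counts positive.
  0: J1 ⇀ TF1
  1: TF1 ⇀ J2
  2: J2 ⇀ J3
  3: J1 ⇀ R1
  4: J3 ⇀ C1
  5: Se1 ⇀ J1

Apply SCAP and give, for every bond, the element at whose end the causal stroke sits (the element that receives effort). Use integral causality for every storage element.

β5 stroke at J1  (Se1 (Se) sets effort on bond)
β4 stroke at J3  (C1 outputs effort q/C1)
β2 stroke at J2  (common-e at J3 fixed by 4)
β1 stroke at TF1  (common-e at J2 fixed by 2)
β0 stroke at J1  (TF1: transformer flips bond 1)
β3 stroke at R1  (J1: last free bond brings flow in)

#0 →J1
#1 →TF1
#2 →J2
#3 →R1
#4 →J3
#5 →J1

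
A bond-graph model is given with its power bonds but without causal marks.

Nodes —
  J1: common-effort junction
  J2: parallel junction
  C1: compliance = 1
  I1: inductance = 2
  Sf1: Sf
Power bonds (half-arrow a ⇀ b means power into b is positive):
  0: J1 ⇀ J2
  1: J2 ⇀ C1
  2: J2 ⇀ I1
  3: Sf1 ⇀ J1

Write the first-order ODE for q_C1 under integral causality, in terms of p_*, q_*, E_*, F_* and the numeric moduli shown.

dq_C1/dt = F_Sf1 - p_I1/2

bond 3 |Sf1  (Sf1 (Sf) sets flow on bond)
bond 0 |J1  (closing 0-jn rule on J1)
bond 1 |J2  (C1 outputs effort q/C1)
bond 2 |I1  (J2: bond 1 brought effort, rest push out)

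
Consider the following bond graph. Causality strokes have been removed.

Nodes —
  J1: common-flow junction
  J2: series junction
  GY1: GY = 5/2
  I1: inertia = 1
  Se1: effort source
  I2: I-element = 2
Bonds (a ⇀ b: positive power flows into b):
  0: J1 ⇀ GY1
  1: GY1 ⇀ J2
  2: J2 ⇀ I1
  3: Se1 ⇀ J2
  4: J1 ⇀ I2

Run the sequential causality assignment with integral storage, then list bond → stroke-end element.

b3 stroke→J2  (Se1: effort source, stroke at far end)
b2 stroke→I1  (I1 outputs flow p/I1)
b1 stroke→J2  (J2: bond 2 brought flow, rest push out)
b0 stroke→J1  (GY1 both-in/both-out from 1)
b4 stroke→I2  (only one flow-in slot at J1)

β0 →J1
β1 →J2
β2 →I1
β3 →J2
β4 →I2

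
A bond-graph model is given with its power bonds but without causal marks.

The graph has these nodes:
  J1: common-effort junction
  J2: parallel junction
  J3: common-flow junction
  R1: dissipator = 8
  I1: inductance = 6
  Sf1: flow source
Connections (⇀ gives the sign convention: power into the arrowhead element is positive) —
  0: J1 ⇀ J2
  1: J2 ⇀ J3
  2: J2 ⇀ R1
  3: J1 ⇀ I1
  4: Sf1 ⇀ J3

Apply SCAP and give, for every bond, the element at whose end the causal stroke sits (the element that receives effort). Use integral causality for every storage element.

b4 →Sf1  (Sf1 (Sf) sets flow on bond)
b1 →J3  (J3: bond 4 brought flow, rest push out)
b3 →I1  (I1 outputs flow p/I1)
b0 →J1  (J1: last free bond brings effort in)
b2 →J2  (only one effort-in slot at J2)

β0 |J1
β1 |J3
β2 |J2
β3 |I1
β4 |Sf1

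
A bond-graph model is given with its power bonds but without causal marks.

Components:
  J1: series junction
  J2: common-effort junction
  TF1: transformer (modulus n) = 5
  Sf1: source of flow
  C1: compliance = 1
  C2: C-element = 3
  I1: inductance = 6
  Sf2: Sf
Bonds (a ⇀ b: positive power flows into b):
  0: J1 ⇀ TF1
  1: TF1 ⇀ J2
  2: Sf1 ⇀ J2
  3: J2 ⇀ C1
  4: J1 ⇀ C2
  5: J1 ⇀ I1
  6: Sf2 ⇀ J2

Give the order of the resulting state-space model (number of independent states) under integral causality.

b2 stroke at Sf1  (source Sf1 imposes f)
b6 stroke at Sf2  (source Sf2 imposes f)
b3 stroke at J2  (C1 outputs effort q/C1)
b1 stroke at TF1  (common-e at J2 fixed by 3)
b0 stroke at J1  (TF1 one-in-one-out from 1)
b4 stroke at J1  (C2 integral (e out))
b5 stroke at I1  (only one flow-in slot at J1)

3  (C1, C2, I1 all integral)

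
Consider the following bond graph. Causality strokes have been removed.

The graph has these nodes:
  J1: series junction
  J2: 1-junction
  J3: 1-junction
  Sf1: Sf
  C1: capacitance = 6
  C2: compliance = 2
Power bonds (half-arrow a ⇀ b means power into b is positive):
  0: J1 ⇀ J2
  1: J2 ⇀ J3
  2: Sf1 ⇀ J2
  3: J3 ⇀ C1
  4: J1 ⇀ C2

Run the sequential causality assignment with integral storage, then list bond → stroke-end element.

b0 stroke at J2
b1 stroke at J2
b2 stroke at Sf1
b3 stroke at J3
b4 stroke at J1

β2 stroke→Sf1  (Sf1 (Sf) sets flow on bond)
β0 stroke→J2  (1-jn J2 has f-setter on 2)
β1 stroke→J2  (J2 flow already set via bond 2)
β3 stroke→J3  (J3: bond 1 brought flow, rest push out)
β4 stroke→J1  (J1: bond 0 brought flow, rest push out)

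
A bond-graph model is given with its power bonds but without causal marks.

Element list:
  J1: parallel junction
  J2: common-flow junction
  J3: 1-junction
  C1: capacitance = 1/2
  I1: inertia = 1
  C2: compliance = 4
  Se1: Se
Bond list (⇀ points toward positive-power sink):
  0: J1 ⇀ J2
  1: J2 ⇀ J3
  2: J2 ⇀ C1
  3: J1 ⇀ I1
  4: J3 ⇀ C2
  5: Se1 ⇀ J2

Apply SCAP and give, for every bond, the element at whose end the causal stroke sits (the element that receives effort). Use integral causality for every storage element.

#0 stroke→J1
#1 stroke→J2
#2 stroke→J2
#3 stroke→I1
#4 stroke→J3
#5 stroke→J2

bond 5 stroke at J2  (Se1 fixes effort; stroke away)
bond 2 stroke at J2  (C1 integral (e out))
bond 3 stroke at I1  (I1 outputs flow p/I1)
bond 0 stroke at J1  (J1: last free bond brings effort in)
bond 1 stroke at J2  (common-f at J2 fixed by 0)
bond 4 stroke at J3  (1-jn J3 has f-setter on 1)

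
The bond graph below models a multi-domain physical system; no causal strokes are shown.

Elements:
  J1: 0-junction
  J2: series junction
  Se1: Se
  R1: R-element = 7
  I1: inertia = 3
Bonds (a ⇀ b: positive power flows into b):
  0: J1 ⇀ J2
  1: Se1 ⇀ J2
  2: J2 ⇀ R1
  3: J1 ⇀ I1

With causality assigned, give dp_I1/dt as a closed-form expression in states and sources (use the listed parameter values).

dp_I1/dt = -E_Se1 - 7*p_I1/3

β1 stroke→J2  (Se1 fixes effort; stroke away)
β3 stroke→I1  (I1 outputs flow p/I1)
β0 stroke→J1  (J1: last free bond brings effort in)
β2 stroke→J2  (J2: bond 0 brought flow, rest push out)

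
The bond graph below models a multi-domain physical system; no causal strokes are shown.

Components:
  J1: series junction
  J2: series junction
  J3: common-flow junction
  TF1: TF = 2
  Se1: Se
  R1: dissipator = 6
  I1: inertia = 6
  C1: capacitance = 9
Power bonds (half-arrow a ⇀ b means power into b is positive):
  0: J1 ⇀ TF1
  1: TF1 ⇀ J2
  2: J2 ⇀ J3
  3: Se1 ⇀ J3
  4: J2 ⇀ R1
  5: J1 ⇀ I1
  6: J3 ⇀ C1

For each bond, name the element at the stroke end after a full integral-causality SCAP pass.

b0 →J1
b1 →TF1
b2 →J2
b3 →J3
b4 →J2
b5 →I1
b6 →J3

β3 stroke→J3  (Se1: effort source, stroke at far end)
β5 stroke→I1  (prefer integral on I1)
β0 stroke→J1  (1-jn J1 has f-setter on 5)
β1 stroke→TF1  (TF1: transformer flips bond 0)
β2 stroke→J2  (1-jn J2 has f-setter on 1)
β4 stroke→J2  (1-jn J2 has f-setter on 1)
β6 stroke→J3  (J3 flow already set via bond 2)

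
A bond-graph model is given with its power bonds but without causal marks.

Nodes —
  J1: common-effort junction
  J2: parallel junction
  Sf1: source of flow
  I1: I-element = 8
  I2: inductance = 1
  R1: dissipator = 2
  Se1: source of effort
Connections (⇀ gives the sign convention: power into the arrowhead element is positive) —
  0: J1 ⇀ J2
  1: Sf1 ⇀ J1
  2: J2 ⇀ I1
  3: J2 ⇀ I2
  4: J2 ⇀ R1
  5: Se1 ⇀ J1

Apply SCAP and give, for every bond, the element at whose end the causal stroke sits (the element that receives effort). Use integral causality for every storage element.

b1 →Sf1  (Sf1: flow source, stroke at near end)
b5 →J1  (source Se1 imposes e)
b0 →J2  (0-jn J1 has e-setter on 5)
b2 →I1  (common-e at J2 fixed by 0)
b3 →I2  (J2: bond 0 brought effort, rest push out)
b4 →R1  (0-jn J2 has e-setter on 0)

#0 |J2
#1 |Sf1
#2 |I1
#3 |I2
#4 |R1
#5 |J1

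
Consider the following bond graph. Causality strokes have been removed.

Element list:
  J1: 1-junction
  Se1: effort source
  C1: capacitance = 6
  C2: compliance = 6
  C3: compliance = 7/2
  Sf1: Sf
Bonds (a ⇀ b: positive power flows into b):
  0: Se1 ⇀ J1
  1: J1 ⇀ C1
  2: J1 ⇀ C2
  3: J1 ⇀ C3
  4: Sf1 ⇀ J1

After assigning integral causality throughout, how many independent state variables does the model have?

3  (C1, C2, C3 all integral)

β0 |J1  (source Se1 imposes e)
β4 |Sf1  (Sf1 (Sf) sets flow on bond)
β1 |J1  (1-jn J1 has f-setter on 4)
β2 |J1  (J1: bond 4 brought flow, rest push out)
β3 |J1  (J1: bond 4 brought flow, rest push out)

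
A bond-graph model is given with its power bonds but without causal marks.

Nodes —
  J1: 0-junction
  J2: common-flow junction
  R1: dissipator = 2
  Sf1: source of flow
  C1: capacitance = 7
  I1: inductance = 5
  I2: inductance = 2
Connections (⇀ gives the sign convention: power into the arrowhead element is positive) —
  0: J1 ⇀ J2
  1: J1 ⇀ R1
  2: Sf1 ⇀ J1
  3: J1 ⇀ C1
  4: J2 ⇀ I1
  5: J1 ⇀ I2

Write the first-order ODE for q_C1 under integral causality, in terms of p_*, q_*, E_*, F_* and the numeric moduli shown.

β2 stroke→Sf1  (source Sf1 imposes f)
β3 stroke→J1  (C1: C, integral causality)
β0 stroke→J2  (0-jn J1 has e-setter on 3)
β1 stroke→R1  (J1: bond 3 brought effort, rest push out)
β5 stroke→I2  (J1 effort already set via bond 3)
β4 stroke→I1  (J2: last free bond brings flow in)

dq_C1/dt = F_Sf1 - p_I1/5 - p_I2/2 - q_C1/14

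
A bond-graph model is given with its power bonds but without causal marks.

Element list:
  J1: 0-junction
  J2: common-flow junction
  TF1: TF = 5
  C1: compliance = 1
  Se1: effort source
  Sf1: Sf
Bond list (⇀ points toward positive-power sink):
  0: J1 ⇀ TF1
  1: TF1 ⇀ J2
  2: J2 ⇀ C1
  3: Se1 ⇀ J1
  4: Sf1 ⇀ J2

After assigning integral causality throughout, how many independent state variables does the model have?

β3 |J1  (source Se1 imposes e)
β4 |Sf1  (Sf1 fixes flow; stroke at Sf1)
β0 |TF1  (J1 effort already set via bond 3)
β1 |J2  (J2 flow already set via bond 4)
β2 |J2  (J2 flow already set via bond 4)

1  (C1 all integral)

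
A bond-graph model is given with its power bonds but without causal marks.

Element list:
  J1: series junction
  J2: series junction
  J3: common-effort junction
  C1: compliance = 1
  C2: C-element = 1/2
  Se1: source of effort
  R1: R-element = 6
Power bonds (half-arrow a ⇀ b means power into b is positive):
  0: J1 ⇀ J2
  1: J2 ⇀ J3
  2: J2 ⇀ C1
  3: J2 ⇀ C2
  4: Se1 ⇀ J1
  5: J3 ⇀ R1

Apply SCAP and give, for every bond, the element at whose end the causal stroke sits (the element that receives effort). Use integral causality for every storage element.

b0 |J2
b1 |J3
b2 |J2
b3 |J2
b4 |J1
b5 |R1

b4 stroke→J1  (Se1 (Se) sets effort on bond)
b0 stroke→J2  (J1 needs exactly one f-in)
b2 stroke→J2  (C1: C, integral causality)
b3 stroke→J2  (C2 outputs effort q/C2)
b1 stroke→J3  (J2: last free bond brings flow in)
b5 stroke→R1  (J3: bond 1 brought effort, rest push out)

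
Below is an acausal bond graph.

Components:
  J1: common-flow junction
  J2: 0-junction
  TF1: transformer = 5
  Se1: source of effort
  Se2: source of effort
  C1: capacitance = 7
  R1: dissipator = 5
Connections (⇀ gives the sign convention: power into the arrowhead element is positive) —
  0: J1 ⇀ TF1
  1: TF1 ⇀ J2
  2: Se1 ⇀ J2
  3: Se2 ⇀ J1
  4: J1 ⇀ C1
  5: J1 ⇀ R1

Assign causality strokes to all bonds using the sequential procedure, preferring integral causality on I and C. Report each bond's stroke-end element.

bond 0 stroke at J1
bond 1 stroke at TF1
bond 2 stroke at J2
bond 3 stroke at J1
bond 4 stroke at J1
bond 5 stroke at R1

#2 →J2  (source Se1 imposes e)
#3 →J1  (Se2: effort source, stroke at far end)
#1 →TF1  (J2 effort already set via bond 2)
#0 →J1  (TF TF1: opposite of bond 1)
#4 →J1  (prefer integral on C1)
#5 →R1  (J1: last free bond brings flow in)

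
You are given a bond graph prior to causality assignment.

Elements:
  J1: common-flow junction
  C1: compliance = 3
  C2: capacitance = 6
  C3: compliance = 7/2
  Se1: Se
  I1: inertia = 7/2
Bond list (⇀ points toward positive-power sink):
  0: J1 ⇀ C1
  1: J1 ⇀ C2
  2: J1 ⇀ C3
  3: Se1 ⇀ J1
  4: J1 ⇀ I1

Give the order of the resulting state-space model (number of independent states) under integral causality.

4  (C1, C2, C3, I1 all integral)

b3 →J1  (Se1: effort source, stroke at far end)
b0 →J1  (prefer integral on C1)
b1 →J1  (C2 integral (e out))
b2 →J1  (C3 outputs effort q/C3)
b4 →I1  (only one flow-in slot at J1)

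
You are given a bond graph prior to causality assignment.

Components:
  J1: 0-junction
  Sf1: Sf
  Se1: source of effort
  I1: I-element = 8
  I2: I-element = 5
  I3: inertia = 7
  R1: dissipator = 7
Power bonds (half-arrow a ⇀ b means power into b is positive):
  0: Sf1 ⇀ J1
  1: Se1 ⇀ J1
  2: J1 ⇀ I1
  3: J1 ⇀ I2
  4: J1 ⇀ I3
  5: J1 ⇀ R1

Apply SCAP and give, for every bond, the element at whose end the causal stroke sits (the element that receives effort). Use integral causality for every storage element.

b0 stroke at Sf1
b1 stroke at J1
b2 stroke at I1
b3 stroke at I2
b4 stroke at I3
b5 stroke at R1

bond 0 stroke at Sf1  (Sf1 fixes flow; stroke at Sf1)
bond 1 stroke at J1  (Se1 fixes effort; stroke away)
bond 2 stroke at I1  (common-e at J1 fixed by 1)
bond 3 stroke at I2  (0-jn J1 has e-setter on 1)
bond 4 stroke at I3  (0-jn J1 has e-setter on 1)
bond 5 stroke at R1  (0-jn J1 has e-setter on 1)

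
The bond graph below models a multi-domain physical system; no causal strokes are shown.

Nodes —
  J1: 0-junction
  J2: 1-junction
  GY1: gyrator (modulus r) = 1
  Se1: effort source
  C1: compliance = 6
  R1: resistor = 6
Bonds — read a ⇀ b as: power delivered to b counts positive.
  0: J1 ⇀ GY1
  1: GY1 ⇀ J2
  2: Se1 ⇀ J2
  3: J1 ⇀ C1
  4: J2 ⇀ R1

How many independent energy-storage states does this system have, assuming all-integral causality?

1  (C1 all integral)

β2 →J2  (source Se1 imposes e)
β3 →J1  (C1: C, integral causality)
β0 →GY1  (0-jn J1 has e-setter on 3)
β1 →GY1  (GY GY1: same side as bond 0)
β4 →J2  (J2 flow already set via bond 1)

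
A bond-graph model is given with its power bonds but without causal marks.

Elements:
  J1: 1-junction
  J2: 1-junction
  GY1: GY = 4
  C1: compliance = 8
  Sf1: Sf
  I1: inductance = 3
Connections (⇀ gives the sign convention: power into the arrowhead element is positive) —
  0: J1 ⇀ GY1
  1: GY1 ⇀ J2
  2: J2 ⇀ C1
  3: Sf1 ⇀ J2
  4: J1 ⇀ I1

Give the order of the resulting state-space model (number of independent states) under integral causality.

b3 stroke→Sf1  (Sf1 (Sf) sets flow on bond)
b1 stroke→J2  (common-f at J2 fixed by 3)
b2 stroke→J2  (common-f at J2 fixed by 3)
b0 stroke→J1  (GY1: gyrator matches bond 1)
b4 stroke→I1  (only one flow-in slot at J1)

2  (C1, I1 all integral)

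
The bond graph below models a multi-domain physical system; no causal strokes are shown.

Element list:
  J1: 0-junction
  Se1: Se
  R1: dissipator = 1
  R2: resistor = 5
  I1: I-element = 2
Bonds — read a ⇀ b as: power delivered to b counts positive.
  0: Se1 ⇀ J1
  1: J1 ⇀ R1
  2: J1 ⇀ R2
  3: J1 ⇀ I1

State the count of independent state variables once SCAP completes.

1  (I1 all integral)

β0 |J1  (source Se1 imposes e)
β1 |R1  (0-jn J1 has e-setter on 0)
β2 |R2  (0-jn J1 has e-setter on 0)
β3 |I1  (J1: bond 0 brought effort, rest push out)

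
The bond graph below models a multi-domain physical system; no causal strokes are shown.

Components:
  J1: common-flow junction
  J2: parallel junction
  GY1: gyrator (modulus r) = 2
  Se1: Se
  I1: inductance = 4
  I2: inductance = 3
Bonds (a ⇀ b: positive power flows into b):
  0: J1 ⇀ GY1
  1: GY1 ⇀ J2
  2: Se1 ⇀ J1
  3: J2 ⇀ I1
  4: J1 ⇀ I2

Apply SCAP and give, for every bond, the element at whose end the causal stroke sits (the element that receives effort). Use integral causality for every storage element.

bond 0 |J1
bond 1 |J2
bond 2 |J1
bond 3 |I1
bond 4 |I2

β2 stroke→J1  (Se1: effort source, stroke at far end)
β3 stroke→I1  (I1 integral (f out))
β1 stroke→J2  (J2: last free bond brings effort in)
β0 stroke→J1  (GY GY1: same side as bond 1)
β4 stroke→I2  (J1 needs exactly one f-in)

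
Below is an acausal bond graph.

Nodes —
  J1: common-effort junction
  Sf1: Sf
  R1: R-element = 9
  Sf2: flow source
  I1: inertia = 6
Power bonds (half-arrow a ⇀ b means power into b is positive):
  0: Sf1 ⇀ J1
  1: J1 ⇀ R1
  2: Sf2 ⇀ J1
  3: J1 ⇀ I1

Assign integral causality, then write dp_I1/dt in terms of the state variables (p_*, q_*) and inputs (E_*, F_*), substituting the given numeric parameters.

dp_I1/dt = 9*F_Sf1 + 9*F_Sf2 - 3*p_I1/2

#0 stroke at Sf1  (Sf1: flow source, stroke at near end)
#2 stroke at Sf2  (source Sf2 imposes f)
#3 stroke at I1  (I1: I, integral causality)
#1 stroke at J1  (only one effort-in slot at J1)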